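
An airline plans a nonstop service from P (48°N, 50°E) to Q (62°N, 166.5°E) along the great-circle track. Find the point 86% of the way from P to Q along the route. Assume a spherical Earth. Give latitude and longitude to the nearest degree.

The haversine formula gives a central angle δ ≈ 1.029 rad (58.9°) between the endpoints.
Interpolate at f = 0.86 with slerp weights a = sin((1−f)δ)/sin δ ≈ 0.168, b = sin(fδ)/sin δ ≈ 0.903.
p = a·p₁ + b·p₂ ≈ (-0.340, 0.185, 0.922); φ = arcsin(p_z) ≈ 67.22°, λ = atan2(p_y, p_x) ≈ 151.48°.

≈ (67°N, 151°E)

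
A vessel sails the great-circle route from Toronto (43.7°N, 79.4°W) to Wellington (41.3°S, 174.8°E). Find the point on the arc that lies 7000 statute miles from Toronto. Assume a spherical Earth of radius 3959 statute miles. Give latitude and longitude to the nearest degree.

Write both endpoints as unit vectors p₁, p₂ with components (cos φ cos λ, cos φ sin λ, sin φ).
The central angle between the endpoints is δ = arccos(p₁·p₂) ≈ 2.219 rad (127.1°). The total great-circle distance is δ·R ≈ 2.219 × 3959 ≈ 8786 mi, so the target fraction is f = 7000/8786 ≈ 0.797.
Interpolate at f ≈ 0.797 with slerp weights a = sin((1−f)δ)/sin δ ≈ 0.547, b = sin(fδ)/sin δ ≈ 1.230.
p = a·p₁ + b·p₂ ≈ (-0.848, -0.305, -0.434); φ = arcsin(p_z) ≈ -25.73°, λ = atan2(p_y, p_x) ≈ -160.22°.

≈ 26°S, 160°W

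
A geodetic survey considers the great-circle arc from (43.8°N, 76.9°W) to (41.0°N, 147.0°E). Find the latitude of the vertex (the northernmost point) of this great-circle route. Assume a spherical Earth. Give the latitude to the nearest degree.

≈ 68°N

The great circle lies in the plane with unit normal n̂ = (p₁ × p₂)/|p₁ × p₂|.
Here n̂_z ≈ -0.378; the vertex latitude is φ_max = arccos|n̂_z| ≈ 67.8°.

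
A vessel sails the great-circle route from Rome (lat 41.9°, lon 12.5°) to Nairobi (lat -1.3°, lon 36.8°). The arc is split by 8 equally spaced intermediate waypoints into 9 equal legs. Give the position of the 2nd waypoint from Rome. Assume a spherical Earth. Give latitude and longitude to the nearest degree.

≈ lat 33°, lon 20°

Write both endpoints as unit vectors p₁, p₂ with components (cos φ cos λ, cos φ sin λ, sin φ).
The central angle between the endpoints is δ = arccos(p₁·p₂) ≈ 0.846 rad (48.5°).
Interpolate at f = 2/9 with slerp weights a = sin((1−f)δ)/sin δ ≈ 0.817, b = sin(fδ)/sin δ ≈ 0.250.
p = a·p₁ + b·p₂ ≈ (0.793, 0.281, 0.540); φ = arcsin(p_z) ≈ 32.67°, λ = atan2(p_y, p_x) ≈ 19.51°.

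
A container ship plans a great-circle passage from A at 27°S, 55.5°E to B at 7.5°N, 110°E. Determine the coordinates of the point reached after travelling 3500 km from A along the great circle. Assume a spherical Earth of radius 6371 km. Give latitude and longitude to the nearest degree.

The haversine formula gives a central angle δ ≈ 1.100 rad (63.0°) between the endpoints. The total great-circle distance is δ·R ≈ 1.100 × 6371 ≈ 7007 km, so the target fraction is f = 3500/7007 ≈ 0.499.
Interpolate at f ≈ 0.499 with slerp weights a = sin((1−f)δ)/sin δ ≈ 0.587, b = sin(fδ)/sin δ ≈ 0.586.
p = a·p₁ + b·p₂ ≈ (0.098, 0.977, -0.190); φ = arcsin(p_z) ≈ -10.95°, λ = atan2(p_y, p_x) ≈ 84.30°.

≈ 11°S, 84°E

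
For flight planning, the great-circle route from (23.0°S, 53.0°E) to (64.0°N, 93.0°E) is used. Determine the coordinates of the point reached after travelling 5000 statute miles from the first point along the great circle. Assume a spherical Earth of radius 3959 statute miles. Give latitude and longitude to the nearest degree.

Write both endpoints as unit vectors p₁, p₂ with components (cos φ cos λ, cos φ sin λ, sin φ).
The central angle between the endpoints is δ = arccos(p₁·p₂) ≈ 1.613 rad (92.4°). The total great-circle distance is δ·R ≈ 1.613 × 3959 ≈ 6385 mi, so the target fraction is f = 5000/6385 ≈ 0.783.
Interpolate at f ≈ 0.783 with slerp weights a = sin((1−f)δ)/sin δ ≈ 0.343, b = sin(fδ)/sin δ ≈ 0.954.
p = a·p₁ + b·p₂ ≈ (0.168, 0.670, 0.723); φ = arcsin(p_z) ≈ 46.32°, λ = atan2(p_y, p_x) ≈ 75.90°.

≈ (46°N, 76°E)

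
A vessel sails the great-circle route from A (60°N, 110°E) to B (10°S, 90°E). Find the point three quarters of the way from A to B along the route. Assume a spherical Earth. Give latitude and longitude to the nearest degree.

≈ (8°N, 93°E)

From cos δ = sin φ₁ sin φ₂ + cos φ₁ cos φ₂ cos Δλ, the central angle is δ ≈ 1.253 rad (71.8°).
Interpolate at f = 3/4 with slerp weights a = sin((1−f)δ)/sin δ ≈ 0.324, b = sin(fδ)/sin δ ≈ 0.850.
p = a·p₁ + b·p₂ ≈ (-0.055, 0.990, 0.133); φ = arcsin(p_z) ≈ 7.66°, λ = atan2(p_y, p_x) ≈ 93.21°.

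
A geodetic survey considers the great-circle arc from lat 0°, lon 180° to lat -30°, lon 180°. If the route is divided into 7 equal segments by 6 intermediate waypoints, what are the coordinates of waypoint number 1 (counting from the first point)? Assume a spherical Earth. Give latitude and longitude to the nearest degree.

≈ lat -4°, lon 180°

Convert each endpoint to a unit vector on the sphere (x = cos φ cos λ, y = cos φ sin λ, z = sin φ).
The central angle between the endpoints is δ = arccos(p₁·p₂) ≈ 0.524 rad (30.0°).
Interpolate at f = 1/7 with slerp weights a = sin((1−f)δ)/sin δ ≈ 0.868, b = sin(fδ)/sin δ ≈ 0.149.
p = a·p₁ + b·p₂ ≈ (-0.997, -0.000, -0.075); φ = arcsin(p_z) ≈ -4.29°, λ = atan2(p_y, p_x) ≈ -180.00°.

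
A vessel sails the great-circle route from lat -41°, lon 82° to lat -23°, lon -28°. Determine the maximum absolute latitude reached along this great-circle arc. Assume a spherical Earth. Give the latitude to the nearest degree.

The great circle lies in the plane with unit normal n̂ = (p₁ × p₂)/|p₁ × p₂|.
Here n̂_z ≈ -0.653; the vertex latitude is φ_max = arccos|n̂_z| ≈ 49.2°.
Check via Clairaut: cos φ_max = |cos φ₁| · sin C = cos(41.0°)·sin(120.1°) ≈ 0.653, again giving ≈ 49.2°.

≈ -49°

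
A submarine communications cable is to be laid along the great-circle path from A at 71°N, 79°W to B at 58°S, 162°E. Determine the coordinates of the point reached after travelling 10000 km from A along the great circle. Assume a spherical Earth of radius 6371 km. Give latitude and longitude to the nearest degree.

≈ 1°S, 165°W

The haversine formula gives a central angle δ ≈ 2.658 rad (152.3°) between the endpoints. The total great-circle distance is δ·R ≈ 2.658 × 6371 ≈ 16936 km, so the target fraction is f = 10000/16936 ≈ 0.590.
Interpolate at f ≈ 0.590 with slerp weights a = sin((1−f)δ)/sin δ ≈ 1.907, b = sin(fδ)/sin δ ≈ 2.152.
p = a·p₁ + b·p₂ ≈ (-0.966, -0.257, -0.022); φ = arcsin(p_z) ≈ -1.27°, λ = atan2(p_y, p_x) ≈ -165.11°.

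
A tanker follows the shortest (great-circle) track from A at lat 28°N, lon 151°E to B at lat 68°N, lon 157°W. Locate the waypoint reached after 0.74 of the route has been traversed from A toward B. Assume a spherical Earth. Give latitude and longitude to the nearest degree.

≈ lat 60°N, lon 179°E

Write both endpoints as unit vectors p₁, p₂ with components (cos φ cos λ, cos φ sin λ, sin φ).
The central angle between the endpoints is δ = arccos(p₁·p₂) ≈ 0.878 rad (50.3°).
Interpolate at f = 0.74 with slerp weights a = sin((1−f)δ)/sin δ ≈ 0.294, b = sin(fδ)/sin δ ≈ 0.786.
p = a·p₁ + b·p₂ ≈ (-0.498, 0.011, 0.867); φ = arcsin(p_z) ≈ 60.11°, λ = atan2(p_y, p_x) ≈ 178.76°.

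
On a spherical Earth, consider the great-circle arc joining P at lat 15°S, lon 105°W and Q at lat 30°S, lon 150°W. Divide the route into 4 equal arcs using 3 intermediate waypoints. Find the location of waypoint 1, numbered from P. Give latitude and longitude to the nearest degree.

Write both endpoints as unit vectors p₁, p₂ with components (cos φ cos λ, cos φ sin λ, sin φ).
The central angle between the endpoints is δ = arccos(p₁·p₂) ≈ 0.766 rad (43.9°).
Interpolate at f = 1/4 with slerp weights a = sin((1−f)δ)/sin δ ≈ 0.784, b = sin(fδ)/sin δ ≈ 0.275.
p = a·p₁ + b·p₂ ≈ (-0.402, -0.850, -0.340); φ = arcsin(p_z) ≈ -19.88°, λ = atan2(p_y, p_x) ≈ -115.30°.

≈ lat 20°S, lon 115°W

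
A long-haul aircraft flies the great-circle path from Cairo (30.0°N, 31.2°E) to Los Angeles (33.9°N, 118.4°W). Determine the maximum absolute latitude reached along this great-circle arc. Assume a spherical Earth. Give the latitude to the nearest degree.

≈ 67°N

The great circle lies in the plane with unit normal n̂ = (p₁ × p₂)/|p₁ × p₂|.
Here n̂_z ≈ -0.387; the vertex latitude is φ_max = arccos|n̂_z| ≈ 67.2°.
Check via Clairaut: cos φ_max = |cos φ₁| · sin C = cos(30.0°)·sin(26.5°) ≈ 0.387, again giving ≈ 67.2°.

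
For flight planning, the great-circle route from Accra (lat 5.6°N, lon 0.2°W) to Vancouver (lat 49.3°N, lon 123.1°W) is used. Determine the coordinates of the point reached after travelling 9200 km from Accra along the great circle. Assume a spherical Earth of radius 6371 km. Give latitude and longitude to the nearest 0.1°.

≈ lat 55.4°N, lon 85.5°W

The haversine formula gives a central angle δ ≈ 1.853 rad (106.2°) between the endpoints. The total great-circle distance is δ·R ≈ 1.853 × 6371 ≈ 11806 km, so the target fraction is f = 9200/11806 ≈ 0.779.
Interpolate at f ≈ 0.779 with slerp weights a = sin((1−f)δ)/sin δ ≈ 0.414, b = sin(fδ)/sin δ ≈ 1.033.
p = a·p₁ + b·p₂ ≈ (0.044, -0.566, 0.823); φ = arcsin(p_z) ≈ 55.43°, λ = atan2(p_y, p_x) ≈ -85.52°.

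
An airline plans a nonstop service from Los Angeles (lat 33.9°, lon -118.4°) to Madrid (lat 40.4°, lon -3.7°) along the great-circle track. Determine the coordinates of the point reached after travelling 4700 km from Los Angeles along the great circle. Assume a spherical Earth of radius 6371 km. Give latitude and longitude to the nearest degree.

≈ lat 54°, lon -65°

The haversine formula gives a central angle δ ≈ 1.473 rad (84.4°) between the endpoints. The total great-circle distance is δ·R ≈ 1.473 × 6371 ≈ 9386 km, so the target fraction is f = 4700/9386 ≈ 0.501.
Interpolate at f ≈ 0.501 with slerp weights a = sin((1−f)δ)/sin δ ≈ 0.674, b = sin(fδ)/sin δ ≈ 0.676.
p = a·p₁ + b·p₂ ≈ (0.247, -0.525, 0.814); φ = arcsin(p_z) ≈ 54.49°, λ = atan2(p_y, p_x) ≈ -64.79°.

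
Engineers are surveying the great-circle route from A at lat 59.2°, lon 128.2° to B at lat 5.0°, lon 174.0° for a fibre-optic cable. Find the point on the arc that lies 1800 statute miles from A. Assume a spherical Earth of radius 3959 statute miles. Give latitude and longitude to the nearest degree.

Write both endpoints as unit vectors p₁, p₂ with components (cos φ cos λ, cos φ sin λ, sin φ).
The central angle between the endpoints is δ = arccos(p₁·p₂) ≈ 1.126 rad (64.5°). The total great-circle distance is δ·R ≈ 1.126 × 3959 ≈ 4457 mi, so the target fraction is f = 1800/4457 ≈ 0.404.
Interpolate at f ≈ 0.404 with slerp weights a = sin((1−f)δ)/sin δ ≈ 0.689, b = sin(fδ)/sin δ ≈ 0.487.
p = a·p₁ + b·p₂ ≈ (-0.700, 0.328, 0.634); φ = arcsin(p_z) ≈ 39.36°, λ = atan2(p_y, p_x) ≈ 154.91°.

≈ lat 39°, lon 155°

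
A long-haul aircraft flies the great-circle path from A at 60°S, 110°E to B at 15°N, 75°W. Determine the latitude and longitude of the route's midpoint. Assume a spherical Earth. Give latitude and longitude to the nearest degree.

Convert each endpoint to a unit vector on the sphere (x = cos φ cos λ, y = cos φ sin λ, z = sin φ).
The central angle between the endpoints is δ = arccos(p₁·p₂) ≈ 2.354 rad (134.9°).
Interpolate at f = 1/2 with slerp weights a = sin((1−f)δ)/sin δ ≈ 1.302, b = sin(fδ)/sin δ ≈ 1.302.
p = a·p₁ + b·p₂ ≈ (0.103, -0.603, -0.791); φ = arcsin(p_z) ≈ -52.27°, λ = atan2(p_y, p_x) ≈ -80.32°.

≈ 52°S, 80°W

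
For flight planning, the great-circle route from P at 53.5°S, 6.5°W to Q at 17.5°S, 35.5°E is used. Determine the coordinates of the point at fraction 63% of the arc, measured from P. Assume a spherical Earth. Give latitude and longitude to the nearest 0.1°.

Write both endpoints as unit vectors p₁, p₂ with components (cos φ cos λ, cos φ sin λ, sin φ).
The central angle between the endpoints is δ = arccos(p₁·p₂) ≈ 0.846 rad (48.4°).
Interpolate at f = 0.63 with slerp weights a = sin((1−f)δ)/sin δ ≈ 0.411, b = sin(fδ)/sin δ ≈ 0.679.
p = a·p₁ + b·p₂ ≈ (0.770, 0.348, -0.535); φ = arcsin(p_z) ≈ -32.32°, λ = atan2(p_y, p_x) ≈ 24.33°.

≈ 32.3°S, 24.3°E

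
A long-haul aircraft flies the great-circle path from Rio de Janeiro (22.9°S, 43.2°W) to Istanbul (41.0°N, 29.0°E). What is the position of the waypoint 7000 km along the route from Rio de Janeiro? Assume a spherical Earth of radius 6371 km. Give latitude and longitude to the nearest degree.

≈ 23°N, 1°E

Convert each endpoint to a unit vector on the sphere (x = cos φ cos λ, y = cos φ sin λ, z = sin φ).
The central angle between the endpoints is δ = arccos(p₁·p₂) ≈ 1.614 rad (92.5°). The total great-circle distance is δ·R ≈ 1.614 × 6371 ≈ 10280 km, so the target fraction is f = 7000/10280 ≈ 0.681.
Interpolate at f ≈ 0.681 with slerp weights a = sin((1−f)δ)/sin δ ≈ 0.493, b = sin(fδ)/sin δ ≈ 0.891.
p = a·p₁ + b·p₂ ≈ (0.919, 0.015, 0.393); φ = arcsin(p_z) ≈ 23.15°, λ = atan2(p_y, p_x) ≈ 0.96°.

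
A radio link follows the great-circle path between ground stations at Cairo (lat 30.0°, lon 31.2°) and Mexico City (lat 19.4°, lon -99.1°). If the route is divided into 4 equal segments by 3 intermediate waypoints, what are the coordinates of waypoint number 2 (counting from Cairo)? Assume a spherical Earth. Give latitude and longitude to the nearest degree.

≈ lat 47°, lon -39°

The haversine formula gives a central angle δ ≈ 1.941 rad (111.2°) between the endpoints.
Interpolate at f = 2/4 with slerp weights a = sin((1−f)δ)/sin δ ≈ 0.885, b = sin(fδ)/sin δ ≈ 0.885.
p = a·p₁ + b·p₂ ≈ (0.524, -0.427, 0.737); φ = arcsin(p_z) ≈ 47.46°, λ = atan2(p_y, p_x) ≈ -39.21°.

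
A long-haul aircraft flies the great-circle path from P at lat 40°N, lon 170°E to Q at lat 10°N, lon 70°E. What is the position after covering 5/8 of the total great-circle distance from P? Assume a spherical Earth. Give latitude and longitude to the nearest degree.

Convert each endpoint to a unit vector on the sphere (x = cos φ cos λ, y = cos φ sin λ, z = sin φ).
The central angle between the endpoints is δ = arccos(p₁·p₂) ≈ 1.590 rad (91.1°).
Interpolate at f = 5/8 with slerp weights a = sin((1−f)δ)/sin δ ≈ 0.562, b = sin(fδ)/sin δ ≈ 0.838.
p = a·p₁ + b·p₂ ≈ (-0.141, 0.850, 0.507); φ = arcsin(p_z) ≈ 30.44°, λ = atan2(p_y, p_x) ≈ 99.44°.

≈ lat 30°N, lon 99°E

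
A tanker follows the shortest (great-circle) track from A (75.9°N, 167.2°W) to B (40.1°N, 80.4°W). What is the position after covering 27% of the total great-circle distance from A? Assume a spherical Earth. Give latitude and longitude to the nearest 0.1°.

The haversine formula gives a central angle δ ≈ 0.883 rad (50.6°) between the endpoints.
Interpolate at f = 0.27 with slerp weights a = sin((1−f)δ)/sin δ ≈ 0.778, b = sin(fδ)/sin δ ≈ 0.306.
p = a·p₁ + b·p₂ ≈ (-0.146, -0.272, 0.951); φ = arcsin(p_z) ≈ 72.00°, λ = atan2(p_y, p_x) ≈ -118.14°.

≈ (72.0°N, 118.1°W)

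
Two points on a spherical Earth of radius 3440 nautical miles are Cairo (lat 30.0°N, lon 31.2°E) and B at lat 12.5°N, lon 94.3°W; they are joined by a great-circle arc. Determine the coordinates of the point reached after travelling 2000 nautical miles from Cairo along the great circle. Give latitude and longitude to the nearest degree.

Write both endpoints as unit vectors p₁, p₂ with components (cos φ cos λ, cos φ sin λ, sin φ).
The central angle between the endpoints is δ = arccos(p₁·p₂) ≈ 1.964 rad (112.5°). The total great-circle distance is δ·R ≈ 1.964 × 3440 ≈ 6755 nmi, so the target fraction is f = 2000/6755 ≈ 0.296.
Interpolate at f ≈ 0.296 with slerp weights a = sin((1−f)δ)/sin δ ≈ 1.063, b = sin(fδ)/sin δ ≈ 0.594.
p = a·p₁ + b·p₂ ≈ (0.744, -0.102, 0.660); φ = arcsin(p_z) ≈ 41.32°, λ = atan2(p_y, p_x) ≈ -7.79°.

≈ lat 41°N, lon 8°W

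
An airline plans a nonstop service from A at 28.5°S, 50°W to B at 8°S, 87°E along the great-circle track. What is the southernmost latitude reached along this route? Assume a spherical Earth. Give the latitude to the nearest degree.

The great circle lies in the plane with unit normal n̂ = (p₁ × p₂)/|p₁ × p₂|.
Here n̂_z ≈ +0.722; the vertex latitude is φ_max = arccos|n̂_z| ≈ 43.7°.

≈ 44°S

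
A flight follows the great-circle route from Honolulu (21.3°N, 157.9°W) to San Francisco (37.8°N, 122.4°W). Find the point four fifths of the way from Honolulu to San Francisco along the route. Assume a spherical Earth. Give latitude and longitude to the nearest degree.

≈ 35°N, 130°W

Convert each endpoint to a unit vector on the sphere (x = cos φ cos λ, y = cos φ sin λ, z = sin φ).
The central angle between the endpoints is δ = arccos(p₁·p₂) ≈ 0.606 rad (34.7°).
Interpolate at f = 4/5 with slerp weights a = sin((1−f)δ)/sin δ ≈ 0.212, b = sin(fδ)/sin δ ≈ 0.818.
p = a·p₁ + b·p₂ ≈ (-0.530, -0.620, 0.579); φ = arcsin(p_z) ≈ 35.35°, λ = atan2(p_y, p_x) ≈ -130.49°.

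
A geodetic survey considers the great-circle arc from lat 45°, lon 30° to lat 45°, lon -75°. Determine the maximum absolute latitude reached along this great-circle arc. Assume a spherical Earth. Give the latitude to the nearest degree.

≈ 59°

The great circle lies in the plane with unit normal n̂ = (p₁ × p₂)/|p₁ × p₂|.
Here n̂_z ≈ -0.520; the vertex latitude is φ_max = arccos|n̂_z| ≈ 58.7°.
Check via Clairaut: cos φ_max = |cos φ₁| · sin C = cos(45.0°)·sin(47.3°) ≈ 0.520, again giving ≈ 58.7°.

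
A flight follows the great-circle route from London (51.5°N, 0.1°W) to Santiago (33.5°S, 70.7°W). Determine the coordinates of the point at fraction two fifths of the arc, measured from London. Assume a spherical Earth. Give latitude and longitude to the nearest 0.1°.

≈ 19.9°N, 35.5°W

From cos δ = sin φ₁ sin φ₂ + cos φ₁ cos φ₂ cos Δλ, the central angle is δ ≈ 1.833 rad (105.0°).
Interpolate at f = 2/5 with slerp weights a = sin((1−f)δ)/sin δ ≈ 0.923, b = sin(fδ)/sin δ ≈ 0.693.
p = a·p₁ + b·p₂ ≈ (0.765, -0.546, 0.340); φ = arcsin(p_z) ≈ 19.86°, λ = atan2(p_y, p_x) ≈ -35.52°.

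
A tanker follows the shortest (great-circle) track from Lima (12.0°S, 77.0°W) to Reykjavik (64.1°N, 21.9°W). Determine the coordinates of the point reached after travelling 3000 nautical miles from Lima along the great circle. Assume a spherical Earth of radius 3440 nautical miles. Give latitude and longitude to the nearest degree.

≈ (34°N, 58°W)

From cos δ = sin φ₁ sin φ₂ + cos φ₁ cos φ₂ cos Δλ, the central angle is δ ≈ 1.513 rad (86.7°). The total great-circle distance is δ·R ≈ 1.513 × 3440 ≈ 5206 nmi, so the target fraction is f = 3000/5206 ≈ 0.576.
Interpolate at f ≈ 0.576 with slerp weights a = sin((1−f)δ)/sin δ ≈ 0.599, b = sin(fδ)/sin δ ≈ 0.767.
p = a·p₁ + b·p₂ ≈ (0.443, -0.696, 0.565); φ = arcsin(p_z) ≈ 34.43°, λ = atan2(p_y, p_x) ≈ -57.54°.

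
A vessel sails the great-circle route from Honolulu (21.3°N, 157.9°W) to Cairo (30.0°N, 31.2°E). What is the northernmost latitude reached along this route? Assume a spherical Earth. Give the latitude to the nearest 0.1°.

The great circle lies in the plane with unit normal n̂ = (p₁ × p₂)/|p₁ × p₂|.
Here n̂_z ≈ -0.162; the vertex latitude is φ_max = arccos|n̂_z| ≈ 80.7°.

≈ 80.7°N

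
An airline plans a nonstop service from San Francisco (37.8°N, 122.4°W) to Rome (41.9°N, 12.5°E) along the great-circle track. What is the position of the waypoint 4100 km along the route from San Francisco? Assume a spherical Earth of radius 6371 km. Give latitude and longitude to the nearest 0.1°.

Write both endpoints as unit vectors p₁, p₂ with components (cos φ cos λ, cos φ sin λ, sin φ).
The central angle between the endpoints is δ = arccos(p₁·p₂) ≈ 1.577 rad (90.3°). The total great-circle distance is δ·R ≈ 1.577 × 6371 ≈ 10045 km, so the target fraction is f = 4100/10045 ≈ 0.408.
Interpolate at f ≈ 0.408 with slerp weights a = sin((1−f)δ)/sin δ ≈ 0.803, b = sin(fδ)/sin δ ≈ 0.600.
p = a·p₁ + b·p₂ ≈ (0.096, -0.439, 0.893); φ = arcsin(p_z) ≈ 63.28°, λ = atan2(p_y, p_x) ≈ -77.69°.

≈ 63.3°N, 77.7°W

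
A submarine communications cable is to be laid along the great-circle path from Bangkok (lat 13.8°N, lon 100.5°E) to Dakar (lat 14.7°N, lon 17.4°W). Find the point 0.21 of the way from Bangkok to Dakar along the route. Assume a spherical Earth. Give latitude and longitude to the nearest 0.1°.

≈ lat 21.6°N, lon 77.1°E

The haversine formula gives a central angle δ ≈ 1.960 rad (112.3°) between the endpoints.
Interpolate at f = 0.21 with slerp weights a = sin((1−f)δ)/sin δ ≈ 1.080, b = sin(fδ)/sin δ ≈ 0.432.
p = a·p₁ + b·p₂ ≈ (0.208, 0.907, 0.367); φ = arcsin(p_z) ≈ 21.55°, λ = atan2(p_y, p_x) ≈ 77.09°.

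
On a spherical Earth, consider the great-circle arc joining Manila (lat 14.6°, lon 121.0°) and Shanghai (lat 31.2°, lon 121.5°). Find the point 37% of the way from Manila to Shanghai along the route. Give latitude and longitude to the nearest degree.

Write both endpoints as unit vectors p₁, p₂ with components (cos φ cos λ, cos φ sin λ, sin φ).
The central angle between the endpoints is δ = arccos(p₁·p₂) ≈ 0.290 rad (16.6°).
Interpolate at f = 0.37 with slerp weights a = sin((1−f)δ)/sin δ ≈ 0.635, b = sin(fδ)/sin δ ≈ 0.375.
p = a·p₁ + b·p₂ ≈ (-0.484, 0.800, 0.354); φ = arcsin(p_z) ≈ 20.74°, λ = atan2(p_y, p_x) ≈ 121.17°.

≈ lat 21°, lon 121°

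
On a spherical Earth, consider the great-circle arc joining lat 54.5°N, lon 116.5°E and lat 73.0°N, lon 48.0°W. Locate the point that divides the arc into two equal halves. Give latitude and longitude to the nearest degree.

≈ lat 80°N, lon 102°E

Convert each endpoint to a unit vector on the sphere (x = cos φ cos λ, y = cos φ sin λ, z = sin φ).
The central angle between the endpoints is δ = arccos(p₁·p₂) ≈ 0.908 rad (52.1°).
Interpolate at f = 1/2 with slerp weights a = sin((1−f)δ)/sin δ ≈ 0.556, b = sin(fδ)/sin δ ≈ 0.556.
p = a·p₁ + b·p₂ ≈ (-0.035, 0.168, 0.985); φ = arcsin(p_z) ≈ 80.10°, λ = atan2(p_y, p_x) ≈ 101.85°.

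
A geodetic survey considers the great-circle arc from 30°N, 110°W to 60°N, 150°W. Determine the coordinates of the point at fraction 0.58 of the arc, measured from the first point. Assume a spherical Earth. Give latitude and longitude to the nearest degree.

Convert each endpoint to a unit vector on the sphere (x = cos φ cos λ, y = cos φ sin λ, z = sin φ).
The central angle between the endpoints is δ = arccos(p₁·p₂) ≈ 0.700 rad (40.1°).
Interpolate at f = 0.58 with slerp weights a = sin((1−f)δ)/sin δ ≈ 0.450, b = sin(fδ)/sin δ ≈ 0.613.
p = a·p₁ + b·p₂ ≈ (-0.399, -0.519, 0.756); φ = arcsin(p_z) ≈ 49.10°, λ = atan2(p_y, p_x) ≈ -127.51°.

≈ 49°N, 128°W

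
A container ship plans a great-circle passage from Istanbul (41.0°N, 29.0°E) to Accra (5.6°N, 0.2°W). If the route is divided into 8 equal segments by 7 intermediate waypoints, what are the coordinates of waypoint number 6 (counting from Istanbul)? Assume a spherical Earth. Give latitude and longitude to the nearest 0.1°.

≈ 14.9°N, 5.8°E

Convert each endpoint to a unit vector on the sphere (x = cos φ cos λ, y = cos φ sin λ, z = sin φ).
The central angle between the endpoints is δ = arccos(p₁·p₂) ≈ 0.767 rad (44.0°).
Interpolate at f = 6/8 with slerp weights a = sin((1−f)δ)/sin δ ≈ 0.275, b = sin(fδ)/sin δ ≈ 0.784.
p = a·p₁ + b·p₂ ≈ (0.962, 0.098, 0.257); φ = arcsin(p_z) ≈ 14.87°, λ = atan2(p_y, p_x) ≈ 5.81°.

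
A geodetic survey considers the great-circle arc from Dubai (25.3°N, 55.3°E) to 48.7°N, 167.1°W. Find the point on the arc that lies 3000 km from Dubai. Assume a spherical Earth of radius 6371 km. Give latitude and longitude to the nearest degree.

≈ 48°N, 73°E

From cos δ = sin φ₁ sin φ₂ + cos φ₁ cos φ₂ cos Δλ, the central angle is δ ≈ 1.691 rad (96.9°). The total great-circle distance is δ·R ≈ 1.691 × 6371 ≈ 10771 km, so the target fraction is f = 3000/10771 ≈ 0.279.
Interpolate at f ≈ 0.279 with slerp weights a = sin((1−f)δ)/sin δ ≈ 0.946, b = sin(fδ)/sin δ ≈ 0.457.
p = a·p₁ + b·p₂ ≈ (0.193, 0.636, 0.747); φ = arcsin(p_z) ≈ 48.37°, λ = atan2(p_y, p_x) ≈ 73.13°.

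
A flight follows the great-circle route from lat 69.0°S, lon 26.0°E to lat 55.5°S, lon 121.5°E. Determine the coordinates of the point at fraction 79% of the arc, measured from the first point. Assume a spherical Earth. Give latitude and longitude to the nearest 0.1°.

≈ lat 62.5°S, lon 111.3°E

The haversine formula gives a central angle δ ≈ 0.723 rad (41.4°) between the endpoints.
Interpolate at f = 0.79 with slerp weights a = sin((1−f)δ)/sin δ ≈ 0.229, b = sin(fδ)/sin δ ≈ 0.817.
p = a·p₁ + b·p₂ ≈ (-0.168, 0.431, -0.887); φ = arcsin(p_z) ≈ -62.47°, λ = atan2(p_y, p_x) ≈ 111.34°.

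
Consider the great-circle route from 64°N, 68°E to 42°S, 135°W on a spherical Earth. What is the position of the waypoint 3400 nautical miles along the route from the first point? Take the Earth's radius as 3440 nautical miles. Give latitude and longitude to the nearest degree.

≈ 50°N, 173°W

Convert each endpoint to a unit vector on the sphere (x = cos φ cos λ, y = cos φ sin λ, z = sin φ).
The central angle between the endpoints is δ = arccos(p₁·p₂) ≈ 2.694 rad (154.3°). The total great-circle distance is δ·R ≈ 2.694 × 3440 ≈ 9266 nmi, so the target fraction is f = 3400/9266 ≈ 0.367.
Interpolate at f ≈ 0.367 with slerp weights a = sin((1−f)δ)/sin δ ≈ 2.287, b = sin(fδ)/sin δ ≈ 1.928.
p = a·p₁ + b·p₂ ≈ (-0.637, -0.083, 0.766); φ = arcsin(p_z) ≈ 50.00°, λ = atan2(p_y, p_x) ≈ -172.56°.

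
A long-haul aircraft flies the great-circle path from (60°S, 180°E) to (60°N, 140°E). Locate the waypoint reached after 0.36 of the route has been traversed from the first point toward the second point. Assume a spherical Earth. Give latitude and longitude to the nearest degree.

Write both endpoints as unit vectors p₁, p₂ with components (cos φ cos λ, cos φ sin λ, sin φ).
The central angle between the endpoints is δ = arccos(p₁·p₂) ≈ 2.163 rad (124.0°).
Interpolate at f = 0.36 with slerp weights a = sin((1−f)δ)/sin δ ≈ 1.185, b = sin(fδ)/sin δ ≈ 0.847.
p = a·p₁ + b·p₂ ≈ (-0.917, 0.272, -0.293); φ = arcsin(p_z) ≈ -17.01°, λ = atan2(p_y, p_x) ≈ 163.46°.

≈ (17°S, 163°E)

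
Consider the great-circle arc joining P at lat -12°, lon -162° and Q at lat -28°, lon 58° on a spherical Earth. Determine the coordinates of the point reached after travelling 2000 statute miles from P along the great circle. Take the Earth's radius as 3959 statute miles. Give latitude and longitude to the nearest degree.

Convert each endpoint to a unit vector on the sphere (x = cos φ cos λ, y = cos φ sin λ, z = sin φ).
The central angle between the endpoints is δ = arccos(p₁·p₂) ≈ 2.170 rad (124.3°). The total great-circle distance is δ·R ≈ 2.170 × 3959 ≈ 8591 mi, so the target fraction is f = 2000/8591 ≈ 0.233.
Interpolate at f ≈ 0.233 with slerp weights a = sin((1−f)δ)/sin δ ≈ 1.206, b = sin(fδ)/sin δ ≈ 0.586.
p = a·p₁ + b·p₂ ≈ (-0.847, 0.074, -0.526); φ = arcsin(p_z) ≈ -31.72°, λ = atan2(p_y, p_x) ≈ 174.98°.

≈ lat -32°, lon 175°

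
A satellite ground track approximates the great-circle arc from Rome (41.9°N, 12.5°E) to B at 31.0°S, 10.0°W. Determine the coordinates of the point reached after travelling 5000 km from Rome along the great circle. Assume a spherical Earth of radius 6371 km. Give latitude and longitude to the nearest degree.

The haversine formula gives a central angle δ ≈ 1.323 rad (75.8°) between the endpoints. The total great-circle distance is δ·R ≈ 1.323 × 6371 ≈ 8427 km, so the target fraction is f = 5000/8427 ≈ 0.593.
Interpolate at f ≈ 0.593 with slerp weights a = sin((1−f)δ)/sin δ ≈ 0.529, b = sin(fδ)/sin δ ≈ 0.729.
p = a·p₁ + b·p₂ ≈ (0.999, -0.023, -0.022); φ = arcsin(p_z) ≈ -1.29°, λ = atan2(p_y, p_x) ≈ -1.34°.

≈ 1°S, 1°W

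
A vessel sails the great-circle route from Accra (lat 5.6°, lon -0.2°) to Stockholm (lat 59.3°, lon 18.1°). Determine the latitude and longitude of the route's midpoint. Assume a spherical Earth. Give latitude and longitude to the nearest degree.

≈ lat 33°, lon 6°

Convert each endpoint to a unit vector on the sphere (x = cos φ cos λ, y = cos φ sin λ, z = sin φ).
The central angle between the endpoints is δ = arccos(p₁·p₂) ≈ 0.969 rad (55.5°).
Interpolate at f = 1/2 with slerp weights a = sin((1−f)δ)/sin δ ≈ 0.565, b = sin(fδ)/sin δ ≈ 0.565.
p = a·p₁ + b·p₂ ≈ (0.836, 0.088, 0.541); φ = arcsin(p_z) ≈ 32.75°, λ = atan2(p_y, p_x) ≈ 5.98°.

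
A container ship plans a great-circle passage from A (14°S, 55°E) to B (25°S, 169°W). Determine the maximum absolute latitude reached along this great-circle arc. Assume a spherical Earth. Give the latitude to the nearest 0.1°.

The great circle lies in the plane with unit normal n̂ = (p₁ × p₂)/|p₁ × p₂|.
Here n̂_z ≈ +0.721; the vertex latitude is φ_max = arccos|n̂_z| ≈ 43.9°.
Check via Clairaut: cos φ_max = |cos φ₁| · sin C = cos(14.0°)·sin(132.0°) ≈ 0.721, again giving ≈ 43.9°.

≈ 43.9°S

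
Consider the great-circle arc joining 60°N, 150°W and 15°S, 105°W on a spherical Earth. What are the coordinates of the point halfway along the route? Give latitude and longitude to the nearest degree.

≈ 24°N, 120°W

Write both endpoints as unit vectors p₁, p₂ with components (cos φ cos λ, cos φ sin λ, sin φ).
The central angle between the endpoints is δ = arccos(p₁·p₂) ≈ 1.453 rad (83.3°).
Interpolate at f = 1/2 with slerp weights a = sin((1−f)δ)/sin δ ≈ 0.669, b = sin(fδ)/sin δ ≈ 0.669.
p = a·p₁ + b·p₂ ≈ (-0.457, -0.791, 0.406); φ = arcsin(p_z) ≈ 23.97°, λ = atan2(p_y, p_x) ≈ -120.00°.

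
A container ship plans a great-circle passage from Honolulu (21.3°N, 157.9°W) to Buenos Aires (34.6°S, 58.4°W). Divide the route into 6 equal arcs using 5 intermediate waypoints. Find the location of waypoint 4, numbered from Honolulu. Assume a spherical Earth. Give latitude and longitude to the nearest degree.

Write both endpoints as unit vectors p₁, p₂ with components (cos φ cos λ, cos φ sin λ, sin φ).
The central angle between the endpoints is δ = arccos(p₁·p₂) ≈ 1.910 rad (109.4°).
Interpolate at f = 4/6 with slerp weights a = sin((1−f)δ)/sin δ ≈ 0.631, b = sin(fδ)/sin δ ≈ 1.014.
p = a·p₁ + b·p₂ ≈ (-0.107, -0.932, -0.347); φ = arcsin(p_z) ≈ -20.29°, λ = atan2(p_y, p_x) ≈ -96.55°.

≈ 20°S, 97°W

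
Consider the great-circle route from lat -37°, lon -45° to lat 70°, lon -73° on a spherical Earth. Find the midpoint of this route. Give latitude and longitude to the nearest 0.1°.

The haversine formula gives a central angle δ ≈ 1.901 rad (108.9°) between the endpoints.
Interpolate at f = 1/2 with slerp weights a = sin((1−f)δ)/sin δ ≈ 0.860, b = sin(fδ)/sin δ ≈ 0.860.
p = a·p₁ + b·p₂ ≈ (0.572, -0.767, 0.291); φ = arcsin(p_z) ≈ 16.90°, λ = atan2(p_y, p_x) ≈ -53.30°.

≈ lat 16.9°, lon -53.3°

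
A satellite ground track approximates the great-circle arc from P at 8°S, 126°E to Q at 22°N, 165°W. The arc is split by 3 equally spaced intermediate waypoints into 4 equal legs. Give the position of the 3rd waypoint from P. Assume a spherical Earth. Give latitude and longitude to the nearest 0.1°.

≈ 16.0°N, 176.5°E

From cos δ = sin φ₁ sin φ₂ + cos φ₁ cos φ₂ cos Δλ, the central angle is δ ≈ 1.290 rad (73.9°).
Interpolate at f = 3/4 with slerp weights a = sin((1−f)δ)/sin δ ≈ 0.330, b = sin(fδ)/sin δ ≈ 0.857.
p = a·p₁ + b·p₂ ≈ (-0.960, 0.059, 0.275); φ = arcsin(p_z) ≈ 15.97°, λ = atan2(p_y, p_x) ≈ 176.50°.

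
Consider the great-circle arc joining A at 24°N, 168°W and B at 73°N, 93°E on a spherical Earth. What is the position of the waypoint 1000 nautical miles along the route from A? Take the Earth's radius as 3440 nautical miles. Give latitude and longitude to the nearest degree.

≈ 40°N, 175°W

Write both endpoints as unit vectors p₁, p₂ with components (cos φ cos λ, cos φ sin λ, sin φ).
The central angle between the endpoints is δ = arccos(p₁·p₂) ≈ 1.216 rad (69.7°). The total great-circle distance is δ·R ≈ 1.216 × 3440 ≈ 4184 nmi, so the target fraction is f = 1000/4184 ≈ 0.239.
Interpolate at f ≈ 0.239 with slerp weights a = sin((1−f)δ)/sin δ ≈ 0.852, b = sin(fδ)/sin δ ≈ 0.306.
p = a·p₁ + b·p₂ ≈ (-0.766, -0.073, 0.639); φ = arcsin(p_z) ≈ 39.70°, λ = atan2(p_y, p_x) ≈ -174.59°.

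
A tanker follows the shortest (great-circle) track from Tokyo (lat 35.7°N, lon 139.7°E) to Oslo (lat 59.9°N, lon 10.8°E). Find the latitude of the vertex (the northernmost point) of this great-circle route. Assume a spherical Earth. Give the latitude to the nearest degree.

≈ 71°N

The great circle lies in the plane with unit normal n̂ = (p₁ × p₂)/|p₁ × p₂|.
Here n̂_z ≈ -0.327; the vertex latitude is φ_max = arccos|n̂_z| ≈ 70.9°.
Check via Clairaut: cos φ_max = |cos φ₁| · sin C = cos(35.7°)·sin(23.8°) ≈ 0.327, again giving ≈ 70.9°.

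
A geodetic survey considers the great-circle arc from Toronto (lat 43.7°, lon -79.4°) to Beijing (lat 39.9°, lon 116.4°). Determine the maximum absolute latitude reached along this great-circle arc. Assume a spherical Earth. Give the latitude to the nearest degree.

≈ 81°

The great circle lies in the plane with unit normal n̂ = (p₁ × p₂)/|p₁ × p₂|.
Here n̂_z ≈ -0.152; the vertex latitude is φ_max = arccos|n̂_z| ≈ 81.3°.
Check via Clairaut: cos φ_max = |cos φ₁| · sin C = cos(43.7°)·sin(12.1°) ≈ 0.152, again giving ≈ 81.3°.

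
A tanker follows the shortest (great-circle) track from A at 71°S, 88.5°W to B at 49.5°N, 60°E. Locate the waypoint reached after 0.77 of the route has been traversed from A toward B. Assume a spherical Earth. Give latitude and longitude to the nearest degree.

≈ 16°N, 46°E

Convert each endpoint to a unit vector on the sphere (x = cos φ cos λ, y = cos φ sin λ, z = sin φ).
The central angle between the endpoints is δ = arccos(p₁·p₂) ≈ 2.689 rad (154.1°).
Interpolate at f = 0.77 with slerp weights a = sin((1−f)δ)/sin δ ≈ 1.325, b = sin(fδ)/sin δ ≈ 2.007.
p = a·p₁ + b·p₂ ≈ (0.663, 0.697, 0.273); φ = arcsin(p_z) ≈ 15.82°, λ = atan2(p_y, p_x) ≈ 46.45°.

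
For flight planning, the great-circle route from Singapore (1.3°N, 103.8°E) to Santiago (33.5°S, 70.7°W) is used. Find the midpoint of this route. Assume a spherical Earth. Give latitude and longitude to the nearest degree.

≈ (70°S, 79°E)

Convert each endpoint to a unit vector on the sphere (x = cos φ cos λ, y = cos φ sin λ, z = sin φ).
The central angle between the endpoints is δ = arccos(p₁·p₂) ≈ 2.572 rad (147.4°).
Interpolate at f = 1/2 with slerp weights a = sin((1−f)δ)/sin δ ≈ 1.781, b = sin(fδ)/sin δ ≈ 1.781.
p = a·p₁ + b·p₂ ≈ (0.066, 0.327, -0.943); φ = arcsin(p_z) ≈ -70.48°, λ = atan2(p_y, p_x) ≈ 78.58°.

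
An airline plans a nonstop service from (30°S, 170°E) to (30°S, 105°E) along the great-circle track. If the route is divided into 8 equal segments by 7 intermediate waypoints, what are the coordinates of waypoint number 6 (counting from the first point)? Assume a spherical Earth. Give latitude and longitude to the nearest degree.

≈ (33°S, 121°E)

The haversine formula gives a central angle δ ≈ 0.968 rad (55.5°) between the endpoints.
Interpolate at f = 6/8 with slerp weights a = sin((1−f)δ)/sin δ ≈ 0.291, b = sin(fδ)/sin δ ≈ 0.806.
p = a·p₁ + b·p₂ ≈ (-0.429, 0.718, -0.548); φ = arcsin(p_z) ≈ -33.26°, λ = atan2(p_y, p_x) ≈ 120.85°.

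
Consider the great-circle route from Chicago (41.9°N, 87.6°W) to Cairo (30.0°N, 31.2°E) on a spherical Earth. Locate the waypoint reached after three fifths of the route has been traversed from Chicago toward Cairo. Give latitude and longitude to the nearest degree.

≈ 52°N, 7°W

Write both endpoints as unit vectors p₁, p₂ with components (cos φ cos λ, cos φ sin λ, sin φ).
The central angle between the endpoints is δ = arccos(p₁·p₂) ≈ 1.547 rad (88.7°).
Interpolate at f = 3/5 with slerp weights a = sin((1−f)δ)/sin δ ≈ 0.580, b = sin(fδ)/sin δ ≈ 0.801.
p = a·p₁ + b·p₂ ≈ (0.611, -0.072, 0.788); φ = arcsin(p_z) ≈ 52.00°, λ = atan2(p_y, p_x) ≈ -6.74°.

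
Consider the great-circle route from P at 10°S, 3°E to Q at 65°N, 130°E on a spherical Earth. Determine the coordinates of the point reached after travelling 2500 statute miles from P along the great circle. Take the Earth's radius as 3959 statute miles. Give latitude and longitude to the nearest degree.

≈ 24°N, 17°E

From cos δ = sin φ₁ sin φ₂ + cos φ₁ cos φ₂ cos Δλ, the central angle is δ ≈ 1.991 rad (114.1°). The total great-circle distance is δ·R ≈ 1.991 × 3959 ≈ 7882 mi, so the target fraction is f = 2500/7882 ≈ 0.317.
Interpolate at f ≈ 0.317 with slerp weights a = sin((1−f)δ)/sin δ ≈ 1.071, b = sin(fδ)/sin δ ≈ 0.647.
p = a·p₁ + b·p₂ ≈ (0.878, 0.265, 0.400); φ = arcsin(p_z) ≈ 23.58°, λ = atan2(p_y, p_x) ≈ 16.77°.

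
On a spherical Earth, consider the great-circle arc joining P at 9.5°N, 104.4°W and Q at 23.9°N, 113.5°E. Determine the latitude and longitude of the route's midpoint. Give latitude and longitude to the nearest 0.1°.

The haversine formula gives a central angle δ ≈ 2.271 rad (130.1°) between the endpoints.
Interpolate at f = 1/2 with slerp weights a = sin((1−f)δ)/sin δ ≈ 1.186, b = sin(fδ)/sin δ ≈ 1.186.
p = a·p₁ + b·p₂ ≈ (-0.723, -0.139, 0.676); φ = arcsin(p_z) ≈ 42.56°, λ = atan2(p_y, p_x) ≈ -169.15°.

≈ 42.6°N, 169.2°W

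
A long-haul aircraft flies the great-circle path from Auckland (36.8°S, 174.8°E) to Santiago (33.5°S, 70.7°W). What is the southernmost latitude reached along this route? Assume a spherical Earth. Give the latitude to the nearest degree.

≈ 53°S

The great circle lies in the plane with unit normal n̂ = (p₁ × p₂)/|p₁ × p₂|.
Here n̂_z ≈ +0.608; the vertex latitude is φ_max = arccos|n̂_z| ≈ 52.5°.
Check via Clairaut: cos φ_max = |cos φ₁| · sin C = cos(36.8°)·sin(130.5°) ≈ 0.608, again giving ≈ 52.5°.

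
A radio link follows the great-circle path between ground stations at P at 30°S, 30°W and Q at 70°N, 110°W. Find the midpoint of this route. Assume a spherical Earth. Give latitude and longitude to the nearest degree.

≈ 24°N, 50°W

Convert each endpoint to a unit vector on the sphere (x = cos φ cos λ, y = cos φ sin λ, z = sin φ).
The central angle between the endpoints is δ = arccos(p₁·p₂) ≈ 2.002 rad (114.7°).
Interpolate at f = 1/2 with slerp weights a = sin((1−f)δ)/sin δ ≈ 0.927, b = sin(fδ)/sin δ ≈ 0.927.
p = a·p₁ + b·p₂ ≈ (0.587, -0.699, 0.408); φ = arcsin(p_z) ≈ 24.06°, λ = atan2(p_y, p_x) ≈ -50.00°.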